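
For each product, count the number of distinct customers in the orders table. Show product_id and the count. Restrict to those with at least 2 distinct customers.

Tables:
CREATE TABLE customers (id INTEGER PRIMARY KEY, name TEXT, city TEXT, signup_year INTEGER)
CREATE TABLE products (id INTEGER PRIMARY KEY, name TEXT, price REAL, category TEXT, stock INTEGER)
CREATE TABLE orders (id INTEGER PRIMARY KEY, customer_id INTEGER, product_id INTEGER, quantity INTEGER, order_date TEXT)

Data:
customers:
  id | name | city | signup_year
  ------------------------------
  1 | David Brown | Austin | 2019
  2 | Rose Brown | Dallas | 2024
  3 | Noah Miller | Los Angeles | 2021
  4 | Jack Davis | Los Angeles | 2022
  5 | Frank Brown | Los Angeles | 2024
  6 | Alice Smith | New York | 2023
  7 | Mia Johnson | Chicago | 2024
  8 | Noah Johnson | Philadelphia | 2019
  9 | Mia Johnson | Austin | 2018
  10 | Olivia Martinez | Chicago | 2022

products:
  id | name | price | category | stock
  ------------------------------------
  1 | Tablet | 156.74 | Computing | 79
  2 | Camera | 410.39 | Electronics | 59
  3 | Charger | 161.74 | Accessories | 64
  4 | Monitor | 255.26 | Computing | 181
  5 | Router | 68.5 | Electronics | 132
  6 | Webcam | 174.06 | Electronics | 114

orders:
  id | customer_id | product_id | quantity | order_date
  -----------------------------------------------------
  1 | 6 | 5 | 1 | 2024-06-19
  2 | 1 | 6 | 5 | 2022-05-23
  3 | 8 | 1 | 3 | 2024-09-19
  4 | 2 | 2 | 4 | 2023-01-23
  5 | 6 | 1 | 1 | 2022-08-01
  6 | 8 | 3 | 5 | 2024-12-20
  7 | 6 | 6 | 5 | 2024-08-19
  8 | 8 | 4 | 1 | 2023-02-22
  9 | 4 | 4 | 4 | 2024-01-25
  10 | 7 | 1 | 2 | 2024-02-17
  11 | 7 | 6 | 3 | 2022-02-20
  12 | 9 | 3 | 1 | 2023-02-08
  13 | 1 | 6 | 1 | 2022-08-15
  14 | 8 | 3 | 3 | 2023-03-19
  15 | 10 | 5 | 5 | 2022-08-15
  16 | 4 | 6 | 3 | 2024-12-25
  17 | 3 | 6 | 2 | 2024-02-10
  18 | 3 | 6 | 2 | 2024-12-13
SELECT product_id, COUNT(DISTINCT customer_id) AS distinct_customer_count FROM orders GROUP BY product_id HAVING COUNT(DISTINCT customer_id) >= 2

Execution result:
product_id | distinct_customer_count
1 | 3
3 | 2
4 | 2
5 | 2
6 | 5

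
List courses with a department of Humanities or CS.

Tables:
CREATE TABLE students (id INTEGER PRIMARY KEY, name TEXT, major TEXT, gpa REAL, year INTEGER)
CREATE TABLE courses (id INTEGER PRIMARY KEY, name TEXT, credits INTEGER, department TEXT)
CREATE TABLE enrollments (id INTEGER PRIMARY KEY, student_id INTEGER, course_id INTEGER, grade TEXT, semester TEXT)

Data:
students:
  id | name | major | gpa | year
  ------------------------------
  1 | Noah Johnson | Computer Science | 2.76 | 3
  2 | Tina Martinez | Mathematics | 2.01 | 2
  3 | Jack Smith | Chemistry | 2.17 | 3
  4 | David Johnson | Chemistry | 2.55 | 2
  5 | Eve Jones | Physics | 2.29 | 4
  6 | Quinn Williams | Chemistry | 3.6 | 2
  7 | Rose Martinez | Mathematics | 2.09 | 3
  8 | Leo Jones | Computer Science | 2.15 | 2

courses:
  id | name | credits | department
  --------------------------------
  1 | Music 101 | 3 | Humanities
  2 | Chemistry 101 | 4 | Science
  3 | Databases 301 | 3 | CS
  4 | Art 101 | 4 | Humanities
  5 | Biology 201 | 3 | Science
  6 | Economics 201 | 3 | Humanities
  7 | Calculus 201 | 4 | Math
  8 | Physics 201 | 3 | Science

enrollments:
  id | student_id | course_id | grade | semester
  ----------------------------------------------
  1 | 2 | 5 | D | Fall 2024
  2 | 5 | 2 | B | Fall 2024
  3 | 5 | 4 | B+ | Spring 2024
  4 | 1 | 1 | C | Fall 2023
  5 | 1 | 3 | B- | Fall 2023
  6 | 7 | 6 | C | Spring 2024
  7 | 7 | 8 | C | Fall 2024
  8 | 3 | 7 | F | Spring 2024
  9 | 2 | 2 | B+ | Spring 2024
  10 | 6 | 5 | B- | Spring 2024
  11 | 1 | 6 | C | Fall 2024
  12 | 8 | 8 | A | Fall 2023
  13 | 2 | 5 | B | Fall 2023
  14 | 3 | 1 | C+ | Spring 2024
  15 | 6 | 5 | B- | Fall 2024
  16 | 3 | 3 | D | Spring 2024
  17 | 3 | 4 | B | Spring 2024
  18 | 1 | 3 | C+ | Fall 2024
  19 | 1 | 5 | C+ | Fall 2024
SELECT name, department FROM courses WHERE department IN ('Humanities', 'CS')

Execution result:
name | department
Music 101 | Humanities
Databases 301 | CS
Art 101 | Humanities
Economics 201 | Humanities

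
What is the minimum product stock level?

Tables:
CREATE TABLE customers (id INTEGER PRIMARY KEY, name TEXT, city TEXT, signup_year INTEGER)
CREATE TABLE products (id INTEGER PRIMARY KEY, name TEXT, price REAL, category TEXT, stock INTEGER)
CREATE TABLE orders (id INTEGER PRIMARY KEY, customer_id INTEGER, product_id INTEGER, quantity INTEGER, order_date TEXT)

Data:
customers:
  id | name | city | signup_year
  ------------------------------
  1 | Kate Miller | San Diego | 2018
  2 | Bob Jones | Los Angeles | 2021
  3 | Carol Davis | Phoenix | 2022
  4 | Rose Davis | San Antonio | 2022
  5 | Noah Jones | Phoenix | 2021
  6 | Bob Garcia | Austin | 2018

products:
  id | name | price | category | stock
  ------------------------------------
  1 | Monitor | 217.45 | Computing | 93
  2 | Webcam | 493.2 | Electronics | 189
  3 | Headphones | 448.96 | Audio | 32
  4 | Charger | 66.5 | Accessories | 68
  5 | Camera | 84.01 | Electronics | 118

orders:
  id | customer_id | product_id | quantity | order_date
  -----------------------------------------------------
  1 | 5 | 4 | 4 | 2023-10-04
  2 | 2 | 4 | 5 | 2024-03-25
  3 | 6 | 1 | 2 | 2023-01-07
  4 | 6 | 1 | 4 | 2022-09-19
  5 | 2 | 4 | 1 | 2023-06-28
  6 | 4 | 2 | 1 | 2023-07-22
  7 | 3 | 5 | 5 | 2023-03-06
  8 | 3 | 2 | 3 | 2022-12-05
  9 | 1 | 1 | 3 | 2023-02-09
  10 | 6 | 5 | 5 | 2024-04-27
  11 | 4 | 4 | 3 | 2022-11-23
SELECT MIN(stock) FROM products

Execution result:
32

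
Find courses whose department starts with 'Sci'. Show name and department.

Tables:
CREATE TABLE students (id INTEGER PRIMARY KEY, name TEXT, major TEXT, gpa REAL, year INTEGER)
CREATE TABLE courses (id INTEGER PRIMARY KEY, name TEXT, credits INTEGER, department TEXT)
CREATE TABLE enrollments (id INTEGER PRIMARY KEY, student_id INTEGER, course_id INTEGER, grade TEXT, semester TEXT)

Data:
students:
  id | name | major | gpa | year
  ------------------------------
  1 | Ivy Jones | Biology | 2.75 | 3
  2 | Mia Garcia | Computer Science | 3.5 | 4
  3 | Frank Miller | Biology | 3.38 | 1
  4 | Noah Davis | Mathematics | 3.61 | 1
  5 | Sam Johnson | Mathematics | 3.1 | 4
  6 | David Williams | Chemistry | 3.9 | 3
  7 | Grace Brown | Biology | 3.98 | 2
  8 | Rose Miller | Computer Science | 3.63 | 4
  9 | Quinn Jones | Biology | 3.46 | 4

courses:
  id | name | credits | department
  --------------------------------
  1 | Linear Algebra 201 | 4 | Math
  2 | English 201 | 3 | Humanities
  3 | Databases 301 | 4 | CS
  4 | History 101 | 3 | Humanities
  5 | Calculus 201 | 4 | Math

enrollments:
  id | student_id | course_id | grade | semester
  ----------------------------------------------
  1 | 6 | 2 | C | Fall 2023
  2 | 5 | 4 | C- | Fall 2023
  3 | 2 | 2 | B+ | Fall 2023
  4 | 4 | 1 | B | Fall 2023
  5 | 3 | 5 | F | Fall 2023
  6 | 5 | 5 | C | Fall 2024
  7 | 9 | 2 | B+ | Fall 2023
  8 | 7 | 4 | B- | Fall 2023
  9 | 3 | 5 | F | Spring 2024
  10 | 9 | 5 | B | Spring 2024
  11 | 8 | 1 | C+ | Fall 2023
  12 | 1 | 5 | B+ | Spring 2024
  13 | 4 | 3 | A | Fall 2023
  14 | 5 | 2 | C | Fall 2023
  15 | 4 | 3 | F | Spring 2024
SELECT name, department FROM courses WHERE department LIKE 'Sci%'

Execution result:
(no rows)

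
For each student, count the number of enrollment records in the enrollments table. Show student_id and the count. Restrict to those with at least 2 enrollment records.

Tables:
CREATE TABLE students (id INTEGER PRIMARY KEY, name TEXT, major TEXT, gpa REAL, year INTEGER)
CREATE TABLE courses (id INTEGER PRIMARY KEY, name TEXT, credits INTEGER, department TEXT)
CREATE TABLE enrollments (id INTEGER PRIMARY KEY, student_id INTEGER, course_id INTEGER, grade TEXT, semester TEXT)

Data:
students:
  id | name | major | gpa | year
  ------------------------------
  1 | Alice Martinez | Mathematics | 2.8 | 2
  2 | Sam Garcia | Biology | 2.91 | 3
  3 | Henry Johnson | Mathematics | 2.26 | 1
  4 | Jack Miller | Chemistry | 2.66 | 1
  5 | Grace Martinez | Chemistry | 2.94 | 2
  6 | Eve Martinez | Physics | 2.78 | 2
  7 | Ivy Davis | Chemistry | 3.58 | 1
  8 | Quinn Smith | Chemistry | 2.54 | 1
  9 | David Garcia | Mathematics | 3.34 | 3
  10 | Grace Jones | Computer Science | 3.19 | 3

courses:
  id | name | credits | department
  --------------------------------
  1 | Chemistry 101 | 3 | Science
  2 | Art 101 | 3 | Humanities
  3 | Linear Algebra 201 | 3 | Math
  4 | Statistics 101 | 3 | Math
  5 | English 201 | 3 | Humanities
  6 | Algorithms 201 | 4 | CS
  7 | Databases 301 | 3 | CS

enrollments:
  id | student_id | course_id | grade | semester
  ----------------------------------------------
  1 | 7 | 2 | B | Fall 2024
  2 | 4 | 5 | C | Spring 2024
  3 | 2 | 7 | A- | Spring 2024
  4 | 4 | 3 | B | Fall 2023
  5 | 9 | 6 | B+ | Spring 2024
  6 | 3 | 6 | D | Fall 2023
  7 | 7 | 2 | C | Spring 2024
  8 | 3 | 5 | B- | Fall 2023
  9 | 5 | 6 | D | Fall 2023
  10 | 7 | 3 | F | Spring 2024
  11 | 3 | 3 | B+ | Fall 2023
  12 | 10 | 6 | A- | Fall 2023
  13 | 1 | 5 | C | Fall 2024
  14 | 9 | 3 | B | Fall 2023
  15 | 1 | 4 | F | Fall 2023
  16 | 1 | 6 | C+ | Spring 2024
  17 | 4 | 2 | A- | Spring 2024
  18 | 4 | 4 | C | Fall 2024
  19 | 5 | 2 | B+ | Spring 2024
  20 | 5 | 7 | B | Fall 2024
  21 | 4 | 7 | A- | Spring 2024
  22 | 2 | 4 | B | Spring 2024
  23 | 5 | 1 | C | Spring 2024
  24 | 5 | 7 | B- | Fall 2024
SELECT student_id, COUNT(*) AS enrollment_count FROM enrollments GROUP BY student_id HAVING COUNT(*) >= 2

Execution result:
student_id | enrollment_count
1 | 3
2 | 2
3 | 3
4 | 5
5 | 5
7 | 3
9 | 2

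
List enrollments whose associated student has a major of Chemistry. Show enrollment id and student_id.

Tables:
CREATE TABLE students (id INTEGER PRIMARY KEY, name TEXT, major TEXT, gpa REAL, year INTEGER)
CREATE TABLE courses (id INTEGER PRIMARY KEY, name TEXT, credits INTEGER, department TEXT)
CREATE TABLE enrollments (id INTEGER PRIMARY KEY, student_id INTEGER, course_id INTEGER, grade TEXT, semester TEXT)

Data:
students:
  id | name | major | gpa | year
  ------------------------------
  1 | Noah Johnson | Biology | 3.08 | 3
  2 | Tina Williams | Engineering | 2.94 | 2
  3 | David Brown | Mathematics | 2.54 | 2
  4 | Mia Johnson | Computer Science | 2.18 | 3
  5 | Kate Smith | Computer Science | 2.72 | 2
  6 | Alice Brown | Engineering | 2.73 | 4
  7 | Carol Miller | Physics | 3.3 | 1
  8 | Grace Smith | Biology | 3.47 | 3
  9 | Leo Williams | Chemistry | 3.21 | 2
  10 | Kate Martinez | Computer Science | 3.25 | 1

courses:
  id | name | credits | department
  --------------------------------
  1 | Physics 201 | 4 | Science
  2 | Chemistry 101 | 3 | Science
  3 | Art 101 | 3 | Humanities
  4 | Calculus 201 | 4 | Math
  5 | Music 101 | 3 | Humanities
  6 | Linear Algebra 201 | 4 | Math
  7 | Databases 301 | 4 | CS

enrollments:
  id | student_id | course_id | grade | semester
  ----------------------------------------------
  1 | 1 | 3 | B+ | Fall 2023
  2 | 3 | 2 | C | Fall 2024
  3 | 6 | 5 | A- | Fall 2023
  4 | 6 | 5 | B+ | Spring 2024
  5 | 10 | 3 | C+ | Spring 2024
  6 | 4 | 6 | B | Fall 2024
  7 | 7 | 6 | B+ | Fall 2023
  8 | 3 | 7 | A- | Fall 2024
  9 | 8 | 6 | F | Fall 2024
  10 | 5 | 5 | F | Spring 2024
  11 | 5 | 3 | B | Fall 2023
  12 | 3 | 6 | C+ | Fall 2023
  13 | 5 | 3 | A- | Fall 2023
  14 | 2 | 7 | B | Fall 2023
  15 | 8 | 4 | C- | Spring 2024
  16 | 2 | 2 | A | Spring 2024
SELECT id, student_id FROM enrollments WHERE student_id IN (SELECT id FROM students WHERE major = 'Chemistry')

Execution result:
(no rows)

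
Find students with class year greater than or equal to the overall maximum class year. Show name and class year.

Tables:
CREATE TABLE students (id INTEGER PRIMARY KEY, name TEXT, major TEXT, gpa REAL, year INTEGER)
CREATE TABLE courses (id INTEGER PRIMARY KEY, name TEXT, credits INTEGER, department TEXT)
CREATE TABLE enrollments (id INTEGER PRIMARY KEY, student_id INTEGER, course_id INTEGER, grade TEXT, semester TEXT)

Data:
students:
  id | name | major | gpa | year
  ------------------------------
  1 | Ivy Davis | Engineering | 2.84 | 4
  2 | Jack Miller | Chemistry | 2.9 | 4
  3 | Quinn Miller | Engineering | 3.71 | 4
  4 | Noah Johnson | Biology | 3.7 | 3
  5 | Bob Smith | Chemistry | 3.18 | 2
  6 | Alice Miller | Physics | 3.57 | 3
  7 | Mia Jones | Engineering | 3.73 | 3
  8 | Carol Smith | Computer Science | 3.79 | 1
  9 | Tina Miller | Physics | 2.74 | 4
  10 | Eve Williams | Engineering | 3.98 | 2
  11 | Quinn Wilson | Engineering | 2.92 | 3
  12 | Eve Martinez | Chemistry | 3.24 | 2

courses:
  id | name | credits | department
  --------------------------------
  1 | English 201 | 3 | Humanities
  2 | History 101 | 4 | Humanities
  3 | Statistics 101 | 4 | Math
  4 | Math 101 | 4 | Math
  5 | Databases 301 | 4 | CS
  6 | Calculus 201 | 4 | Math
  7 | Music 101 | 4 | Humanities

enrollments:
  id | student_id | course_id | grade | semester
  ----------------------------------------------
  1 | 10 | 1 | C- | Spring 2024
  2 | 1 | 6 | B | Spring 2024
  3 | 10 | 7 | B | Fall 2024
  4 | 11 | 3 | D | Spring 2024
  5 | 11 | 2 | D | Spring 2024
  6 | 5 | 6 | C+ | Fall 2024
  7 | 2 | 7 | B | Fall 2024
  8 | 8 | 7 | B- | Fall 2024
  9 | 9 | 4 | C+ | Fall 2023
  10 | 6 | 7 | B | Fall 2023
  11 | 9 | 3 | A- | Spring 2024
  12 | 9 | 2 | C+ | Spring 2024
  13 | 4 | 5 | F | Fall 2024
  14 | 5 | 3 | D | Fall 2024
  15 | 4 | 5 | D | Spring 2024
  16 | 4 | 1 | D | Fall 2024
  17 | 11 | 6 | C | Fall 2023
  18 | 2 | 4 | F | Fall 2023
SELECT name, year FROM students WHERE year >= (SELECT MAX(year) FROM students)

Execution result:
name | year
Ivy Davis | 4
Jack Miller | 4
Quinn Miller | 4
Tina Miller | 4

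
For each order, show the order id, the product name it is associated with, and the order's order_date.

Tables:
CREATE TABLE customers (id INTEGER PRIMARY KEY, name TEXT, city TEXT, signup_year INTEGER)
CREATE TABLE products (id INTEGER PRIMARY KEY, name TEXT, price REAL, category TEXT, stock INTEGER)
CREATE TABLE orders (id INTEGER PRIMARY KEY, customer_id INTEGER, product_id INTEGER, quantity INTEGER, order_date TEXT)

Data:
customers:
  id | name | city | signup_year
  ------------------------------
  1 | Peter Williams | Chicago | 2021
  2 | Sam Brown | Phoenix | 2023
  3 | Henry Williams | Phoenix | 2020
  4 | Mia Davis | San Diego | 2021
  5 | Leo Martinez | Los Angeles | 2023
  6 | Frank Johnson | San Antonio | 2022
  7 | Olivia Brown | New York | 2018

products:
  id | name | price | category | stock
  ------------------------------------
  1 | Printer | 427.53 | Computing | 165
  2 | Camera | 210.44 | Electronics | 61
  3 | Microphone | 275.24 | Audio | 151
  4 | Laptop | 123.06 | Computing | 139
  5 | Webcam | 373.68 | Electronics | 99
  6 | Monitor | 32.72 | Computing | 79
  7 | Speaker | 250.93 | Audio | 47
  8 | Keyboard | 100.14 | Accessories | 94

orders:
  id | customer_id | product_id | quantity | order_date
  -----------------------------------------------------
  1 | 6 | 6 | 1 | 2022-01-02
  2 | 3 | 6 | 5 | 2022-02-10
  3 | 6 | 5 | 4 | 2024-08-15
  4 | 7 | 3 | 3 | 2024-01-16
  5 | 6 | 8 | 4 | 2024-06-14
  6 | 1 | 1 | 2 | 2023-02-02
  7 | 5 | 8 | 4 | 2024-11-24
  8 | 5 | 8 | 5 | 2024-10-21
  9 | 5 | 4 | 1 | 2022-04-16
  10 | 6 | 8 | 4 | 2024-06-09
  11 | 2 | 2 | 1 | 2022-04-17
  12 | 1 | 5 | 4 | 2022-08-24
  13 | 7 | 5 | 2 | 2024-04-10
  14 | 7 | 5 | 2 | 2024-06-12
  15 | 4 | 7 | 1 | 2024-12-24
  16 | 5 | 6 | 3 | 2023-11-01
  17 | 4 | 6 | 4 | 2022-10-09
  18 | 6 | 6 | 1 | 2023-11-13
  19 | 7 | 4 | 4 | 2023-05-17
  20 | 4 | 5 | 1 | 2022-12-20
SELECT c.id, p.name AS product, c.order_date FROM orders c JOIN products p ON c.product_id = p.id

Execution result:
id | product | order_date
1 | Monitor | 2022-01-02
2 | Monitor | 2022-02-10
3 | Webcam | 2024-08-15
4 | Microphone | 2024-01-16
5 | Keyboard | 2024-06-14
6 | Printer | 2023-02-02
7 | Keyboard | 2024-11-24
8 | Keyboard | 2024-10-21
9 | Laptop | 2022-04-16
10 | Keyboard | 2024-06-09
11 | Camera | 2022-04-17
12 | Webcam | 2022-08-24
13 | Webcam | 2024-04-10
14 | Webcam | 2024-06-12
15 | Speaker | 2024-12-24
16 | Monitor | 2023-11-01
17 | Monitor | 2022-10-09
18 | Monitor | 2023-11-13
19 | Laptop | 2023-05-17
20 | Webcam | 2022-12-20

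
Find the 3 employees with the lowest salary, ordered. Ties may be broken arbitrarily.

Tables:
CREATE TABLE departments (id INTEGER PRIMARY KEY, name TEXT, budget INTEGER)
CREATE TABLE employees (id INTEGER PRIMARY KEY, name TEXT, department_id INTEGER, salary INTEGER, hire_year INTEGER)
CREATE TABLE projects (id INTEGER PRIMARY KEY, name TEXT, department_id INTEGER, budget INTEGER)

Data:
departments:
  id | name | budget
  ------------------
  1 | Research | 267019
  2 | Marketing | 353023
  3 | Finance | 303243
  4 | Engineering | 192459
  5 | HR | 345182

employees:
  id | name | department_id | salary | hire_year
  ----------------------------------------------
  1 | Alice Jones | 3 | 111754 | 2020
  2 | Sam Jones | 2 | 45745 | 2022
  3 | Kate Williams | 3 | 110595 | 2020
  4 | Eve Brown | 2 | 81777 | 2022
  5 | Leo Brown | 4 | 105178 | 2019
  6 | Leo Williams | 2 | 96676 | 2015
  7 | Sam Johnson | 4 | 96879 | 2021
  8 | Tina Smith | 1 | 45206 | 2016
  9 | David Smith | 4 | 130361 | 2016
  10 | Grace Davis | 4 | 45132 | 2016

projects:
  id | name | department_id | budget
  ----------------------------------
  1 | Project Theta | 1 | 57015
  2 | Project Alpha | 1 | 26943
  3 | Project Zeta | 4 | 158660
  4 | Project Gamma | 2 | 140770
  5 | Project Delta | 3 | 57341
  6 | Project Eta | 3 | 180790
SELECT name, salary FROM employees ORDER BY salary ASC LIMIT 3

Execution result:
name | salary
Grace Davis | 45132
Tina Smith | 45206
Sam Jones | 45745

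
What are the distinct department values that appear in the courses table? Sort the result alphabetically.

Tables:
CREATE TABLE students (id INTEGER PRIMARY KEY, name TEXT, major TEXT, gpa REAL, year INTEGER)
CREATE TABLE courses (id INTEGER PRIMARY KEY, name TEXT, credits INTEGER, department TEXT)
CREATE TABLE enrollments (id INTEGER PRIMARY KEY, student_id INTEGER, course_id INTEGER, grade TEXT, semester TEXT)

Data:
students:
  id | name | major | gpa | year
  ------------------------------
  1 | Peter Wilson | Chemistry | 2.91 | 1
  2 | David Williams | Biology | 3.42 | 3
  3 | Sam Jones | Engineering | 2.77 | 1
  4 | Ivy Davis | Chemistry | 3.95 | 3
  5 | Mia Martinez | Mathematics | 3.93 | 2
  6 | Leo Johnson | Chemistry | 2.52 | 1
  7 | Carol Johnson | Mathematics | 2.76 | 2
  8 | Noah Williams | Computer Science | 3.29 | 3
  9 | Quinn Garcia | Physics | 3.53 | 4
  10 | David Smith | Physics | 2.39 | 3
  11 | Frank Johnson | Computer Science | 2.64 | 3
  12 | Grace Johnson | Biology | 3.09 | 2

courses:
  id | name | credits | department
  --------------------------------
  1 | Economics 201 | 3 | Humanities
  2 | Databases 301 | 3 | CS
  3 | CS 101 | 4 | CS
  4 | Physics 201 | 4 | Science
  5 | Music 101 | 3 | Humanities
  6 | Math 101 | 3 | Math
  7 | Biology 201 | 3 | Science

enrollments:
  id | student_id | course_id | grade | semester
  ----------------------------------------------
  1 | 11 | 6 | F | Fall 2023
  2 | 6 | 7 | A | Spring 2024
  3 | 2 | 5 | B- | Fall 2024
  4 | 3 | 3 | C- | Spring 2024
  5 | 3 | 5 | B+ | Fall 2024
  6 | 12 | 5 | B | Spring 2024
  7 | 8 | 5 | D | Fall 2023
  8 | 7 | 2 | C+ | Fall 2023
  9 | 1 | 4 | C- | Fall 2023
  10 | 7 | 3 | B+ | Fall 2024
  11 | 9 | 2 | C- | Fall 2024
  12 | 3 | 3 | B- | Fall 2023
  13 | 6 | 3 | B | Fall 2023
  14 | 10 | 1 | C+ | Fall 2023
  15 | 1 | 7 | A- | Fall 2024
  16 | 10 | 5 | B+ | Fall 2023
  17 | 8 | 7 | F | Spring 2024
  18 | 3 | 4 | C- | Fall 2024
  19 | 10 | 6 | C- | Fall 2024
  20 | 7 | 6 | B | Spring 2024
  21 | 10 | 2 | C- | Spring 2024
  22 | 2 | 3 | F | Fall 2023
SELECT DISTINCT department FROM courses ORDER BY department

Execution result:
department
CS
Humanities
Math
Science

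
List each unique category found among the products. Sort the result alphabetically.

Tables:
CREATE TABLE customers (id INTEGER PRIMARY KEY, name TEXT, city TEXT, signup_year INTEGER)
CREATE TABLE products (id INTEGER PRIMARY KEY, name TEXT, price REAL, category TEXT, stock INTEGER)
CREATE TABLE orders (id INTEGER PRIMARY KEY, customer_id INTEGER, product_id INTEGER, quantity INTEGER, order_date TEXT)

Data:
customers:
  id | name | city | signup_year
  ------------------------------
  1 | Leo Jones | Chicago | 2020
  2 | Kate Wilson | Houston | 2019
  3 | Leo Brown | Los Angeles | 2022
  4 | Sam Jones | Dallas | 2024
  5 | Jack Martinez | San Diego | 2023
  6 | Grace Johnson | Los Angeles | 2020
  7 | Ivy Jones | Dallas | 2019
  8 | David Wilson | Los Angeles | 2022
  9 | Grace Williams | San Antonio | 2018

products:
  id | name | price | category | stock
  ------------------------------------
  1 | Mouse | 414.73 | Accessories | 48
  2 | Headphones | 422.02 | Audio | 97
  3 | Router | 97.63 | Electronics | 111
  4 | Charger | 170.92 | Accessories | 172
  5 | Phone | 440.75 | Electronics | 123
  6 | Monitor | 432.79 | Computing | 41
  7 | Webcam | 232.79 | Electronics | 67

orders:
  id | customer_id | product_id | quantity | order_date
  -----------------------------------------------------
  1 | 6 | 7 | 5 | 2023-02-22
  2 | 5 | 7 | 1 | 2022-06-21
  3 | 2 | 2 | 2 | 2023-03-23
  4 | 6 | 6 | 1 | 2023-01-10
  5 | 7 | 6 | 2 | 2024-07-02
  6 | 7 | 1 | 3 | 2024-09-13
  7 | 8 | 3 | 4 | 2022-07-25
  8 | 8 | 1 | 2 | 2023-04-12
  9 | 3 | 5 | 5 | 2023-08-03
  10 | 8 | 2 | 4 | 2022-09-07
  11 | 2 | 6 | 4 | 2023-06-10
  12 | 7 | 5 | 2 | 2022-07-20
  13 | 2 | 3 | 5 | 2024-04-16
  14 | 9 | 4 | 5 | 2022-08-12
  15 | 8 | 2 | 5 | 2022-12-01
SELECT DISTINCT category FROM products ORDER BY category

Execution result:
category
Accessories
Audio
Computing
Electronics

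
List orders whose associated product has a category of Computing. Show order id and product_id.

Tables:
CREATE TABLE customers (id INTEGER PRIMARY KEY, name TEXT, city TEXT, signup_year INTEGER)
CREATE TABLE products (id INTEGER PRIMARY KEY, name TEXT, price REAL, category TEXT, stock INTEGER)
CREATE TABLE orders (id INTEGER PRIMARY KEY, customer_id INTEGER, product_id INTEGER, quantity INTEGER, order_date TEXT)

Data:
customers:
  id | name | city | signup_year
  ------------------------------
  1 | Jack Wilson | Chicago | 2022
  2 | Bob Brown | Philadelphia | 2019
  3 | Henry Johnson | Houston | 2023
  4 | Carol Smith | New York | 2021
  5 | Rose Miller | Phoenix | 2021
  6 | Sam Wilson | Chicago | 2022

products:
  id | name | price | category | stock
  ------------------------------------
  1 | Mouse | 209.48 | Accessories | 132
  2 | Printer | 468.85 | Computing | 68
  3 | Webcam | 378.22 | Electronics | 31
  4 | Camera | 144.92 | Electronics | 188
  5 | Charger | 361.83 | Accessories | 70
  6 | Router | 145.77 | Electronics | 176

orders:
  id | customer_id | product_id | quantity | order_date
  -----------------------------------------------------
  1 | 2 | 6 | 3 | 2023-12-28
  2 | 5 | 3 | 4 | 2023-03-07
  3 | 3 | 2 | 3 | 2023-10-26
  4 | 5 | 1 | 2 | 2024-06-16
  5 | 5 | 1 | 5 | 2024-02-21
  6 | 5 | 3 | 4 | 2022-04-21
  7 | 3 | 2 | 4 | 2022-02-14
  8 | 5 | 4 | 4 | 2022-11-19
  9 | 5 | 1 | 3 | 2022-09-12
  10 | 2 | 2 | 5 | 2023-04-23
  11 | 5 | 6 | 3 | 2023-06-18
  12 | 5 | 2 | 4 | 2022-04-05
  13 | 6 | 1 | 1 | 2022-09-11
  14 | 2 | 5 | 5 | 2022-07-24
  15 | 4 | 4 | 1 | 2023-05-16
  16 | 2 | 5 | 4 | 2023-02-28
SELECT id, product_id FROM orders WHERE product_id IN (SELECT id FROM products WHERE category = 'Computing')

Execution result:
id | product_id
3 | 2
7 | 2
10 | 2
12 | 2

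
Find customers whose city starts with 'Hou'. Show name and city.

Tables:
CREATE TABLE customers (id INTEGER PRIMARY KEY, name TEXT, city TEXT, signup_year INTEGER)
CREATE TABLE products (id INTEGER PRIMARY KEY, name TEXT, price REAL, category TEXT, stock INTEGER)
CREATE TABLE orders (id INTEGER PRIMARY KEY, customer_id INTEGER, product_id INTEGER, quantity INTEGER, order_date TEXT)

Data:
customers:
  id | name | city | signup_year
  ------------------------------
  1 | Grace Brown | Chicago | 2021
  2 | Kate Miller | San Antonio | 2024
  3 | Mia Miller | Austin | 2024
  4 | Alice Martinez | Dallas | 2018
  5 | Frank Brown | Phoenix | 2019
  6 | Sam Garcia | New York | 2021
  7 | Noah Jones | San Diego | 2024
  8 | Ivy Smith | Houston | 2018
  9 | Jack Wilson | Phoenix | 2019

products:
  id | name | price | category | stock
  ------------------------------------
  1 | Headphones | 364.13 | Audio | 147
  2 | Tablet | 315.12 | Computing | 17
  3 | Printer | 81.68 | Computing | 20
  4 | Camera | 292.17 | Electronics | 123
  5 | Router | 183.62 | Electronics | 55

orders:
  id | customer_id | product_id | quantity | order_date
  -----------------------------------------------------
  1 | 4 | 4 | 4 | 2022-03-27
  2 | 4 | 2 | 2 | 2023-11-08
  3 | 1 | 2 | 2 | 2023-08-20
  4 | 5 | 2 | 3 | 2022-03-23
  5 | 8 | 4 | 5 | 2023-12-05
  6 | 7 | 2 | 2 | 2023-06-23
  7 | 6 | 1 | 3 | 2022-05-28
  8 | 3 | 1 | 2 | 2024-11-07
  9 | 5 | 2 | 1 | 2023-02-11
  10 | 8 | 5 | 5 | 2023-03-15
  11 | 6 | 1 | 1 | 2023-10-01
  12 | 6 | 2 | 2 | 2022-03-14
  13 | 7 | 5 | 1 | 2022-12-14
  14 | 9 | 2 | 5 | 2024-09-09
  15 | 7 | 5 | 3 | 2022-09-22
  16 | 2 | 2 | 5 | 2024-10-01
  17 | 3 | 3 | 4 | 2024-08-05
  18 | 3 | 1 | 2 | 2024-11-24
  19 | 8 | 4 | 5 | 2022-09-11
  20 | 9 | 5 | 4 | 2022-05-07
SELECT name, city FROM customers WHERE city LIKE 'Hou%'

Execution result:
name | city
Ivy Smith | Houston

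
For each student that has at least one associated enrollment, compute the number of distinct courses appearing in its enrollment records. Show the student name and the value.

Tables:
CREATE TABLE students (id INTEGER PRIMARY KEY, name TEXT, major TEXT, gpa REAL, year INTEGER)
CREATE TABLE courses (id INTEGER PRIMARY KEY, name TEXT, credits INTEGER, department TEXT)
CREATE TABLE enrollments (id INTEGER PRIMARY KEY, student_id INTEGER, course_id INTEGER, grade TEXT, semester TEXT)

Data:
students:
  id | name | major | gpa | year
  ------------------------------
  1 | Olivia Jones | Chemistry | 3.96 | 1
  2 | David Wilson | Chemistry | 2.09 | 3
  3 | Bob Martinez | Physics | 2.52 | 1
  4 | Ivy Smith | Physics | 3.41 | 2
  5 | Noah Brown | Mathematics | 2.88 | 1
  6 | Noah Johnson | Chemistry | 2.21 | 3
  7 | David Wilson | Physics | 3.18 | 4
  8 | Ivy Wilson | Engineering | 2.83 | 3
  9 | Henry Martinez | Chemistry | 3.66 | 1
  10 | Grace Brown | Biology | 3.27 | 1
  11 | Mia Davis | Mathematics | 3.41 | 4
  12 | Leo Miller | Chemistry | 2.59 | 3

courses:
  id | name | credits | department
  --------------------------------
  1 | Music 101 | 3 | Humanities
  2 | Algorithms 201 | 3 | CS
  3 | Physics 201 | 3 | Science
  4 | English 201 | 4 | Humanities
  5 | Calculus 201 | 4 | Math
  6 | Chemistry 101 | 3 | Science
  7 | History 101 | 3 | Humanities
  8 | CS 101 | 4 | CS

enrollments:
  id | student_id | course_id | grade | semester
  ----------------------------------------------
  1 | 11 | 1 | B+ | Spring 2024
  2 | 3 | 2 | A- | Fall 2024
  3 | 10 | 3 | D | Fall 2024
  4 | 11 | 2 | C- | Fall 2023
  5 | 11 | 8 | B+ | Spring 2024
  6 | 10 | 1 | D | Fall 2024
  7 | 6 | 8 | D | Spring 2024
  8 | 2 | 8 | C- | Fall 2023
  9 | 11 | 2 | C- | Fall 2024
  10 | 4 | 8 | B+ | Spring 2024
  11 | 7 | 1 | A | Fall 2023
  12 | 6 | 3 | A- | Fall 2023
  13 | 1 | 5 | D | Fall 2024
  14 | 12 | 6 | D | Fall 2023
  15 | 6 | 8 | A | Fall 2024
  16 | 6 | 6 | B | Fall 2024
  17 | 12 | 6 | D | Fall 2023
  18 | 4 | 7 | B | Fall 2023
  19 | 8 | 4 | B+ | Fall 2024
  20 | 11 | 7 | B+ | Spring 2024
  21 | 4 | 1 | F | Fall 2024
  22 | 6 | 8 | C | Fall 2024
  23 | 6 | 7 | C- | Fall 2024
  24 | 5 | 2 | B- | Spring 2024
SELECT p.name, COUNT(DISTINCT c.course_id) AS distinct_course_count FROM enrollments c JOIN students p ON c.student_id = p.id GROUP BY p.id, p.name

Execution result:
name | distinct_course_count
Olivia Jones | 1
David Wilson | 1
Bob Martinez | 1
Ivy Smith | 3
Noah Brown | 1
Noah Johnson | 4
David Wilson | 1
Ivy Wilson | 1
Grace Brown | 2
Mia Davis | 4
Leo Miller | 1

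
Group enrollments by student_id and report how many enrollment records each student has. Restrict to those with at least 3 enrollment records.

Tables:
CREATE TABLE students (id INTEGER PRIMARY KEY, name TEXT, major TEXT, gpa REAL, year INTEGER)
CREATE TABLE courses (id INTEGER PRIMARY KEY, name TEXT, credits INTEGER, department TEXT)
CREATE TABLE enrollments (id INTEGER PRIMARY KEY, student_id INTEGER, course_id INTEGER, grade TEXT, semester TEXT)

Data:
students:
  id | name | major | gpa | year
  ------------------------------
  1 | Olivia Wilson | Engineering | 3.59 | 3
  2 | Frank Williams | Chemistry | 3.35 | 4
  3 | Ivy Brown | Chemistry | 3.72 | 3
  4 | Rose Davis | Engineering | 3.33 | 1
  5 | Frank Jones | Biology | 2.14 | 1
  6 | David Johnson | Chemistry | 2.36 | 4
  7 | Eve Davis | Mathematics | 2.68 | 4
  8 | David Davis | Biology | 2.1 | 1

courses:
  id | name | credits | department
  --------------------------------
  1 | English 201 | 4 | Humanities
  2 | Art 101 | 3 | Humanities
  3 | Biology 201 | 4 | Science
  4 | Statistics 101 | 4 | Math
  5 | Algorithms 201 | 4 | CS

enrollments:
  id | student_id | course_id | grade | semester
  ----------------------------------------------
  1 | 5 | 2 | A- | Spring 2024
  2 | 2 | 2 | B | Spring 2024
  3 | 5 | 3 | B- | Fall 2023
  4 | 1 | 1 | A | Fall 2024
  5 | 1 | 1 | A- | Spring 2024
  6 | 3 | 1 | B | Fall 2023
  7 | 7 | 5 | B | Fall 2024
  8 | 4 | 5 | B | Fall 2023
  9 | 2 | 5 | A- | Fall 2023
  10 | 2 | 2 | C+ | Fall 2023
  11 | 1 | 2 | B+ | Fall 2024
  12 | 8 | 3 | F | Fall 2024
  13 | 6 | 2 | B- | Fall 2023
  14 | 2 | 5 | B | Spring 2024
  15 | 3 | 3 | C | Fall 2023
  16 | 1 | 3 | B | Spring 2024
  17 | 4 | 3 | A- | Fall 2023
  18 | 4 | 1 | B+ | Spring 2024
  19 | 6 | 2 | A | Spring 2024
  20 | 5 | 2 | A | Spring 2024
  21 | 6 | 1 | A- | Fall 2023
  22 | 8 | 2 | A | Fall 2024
SELECT student_id, COUNT(*) AS enrollment_count FROM enrollments GROUP BY student_id HAVING COUNT(*) >= 3

Execution result:
student_id | enrollment_count
1 | 4
2 | 4
4 | 3
5 | 3
6 | 3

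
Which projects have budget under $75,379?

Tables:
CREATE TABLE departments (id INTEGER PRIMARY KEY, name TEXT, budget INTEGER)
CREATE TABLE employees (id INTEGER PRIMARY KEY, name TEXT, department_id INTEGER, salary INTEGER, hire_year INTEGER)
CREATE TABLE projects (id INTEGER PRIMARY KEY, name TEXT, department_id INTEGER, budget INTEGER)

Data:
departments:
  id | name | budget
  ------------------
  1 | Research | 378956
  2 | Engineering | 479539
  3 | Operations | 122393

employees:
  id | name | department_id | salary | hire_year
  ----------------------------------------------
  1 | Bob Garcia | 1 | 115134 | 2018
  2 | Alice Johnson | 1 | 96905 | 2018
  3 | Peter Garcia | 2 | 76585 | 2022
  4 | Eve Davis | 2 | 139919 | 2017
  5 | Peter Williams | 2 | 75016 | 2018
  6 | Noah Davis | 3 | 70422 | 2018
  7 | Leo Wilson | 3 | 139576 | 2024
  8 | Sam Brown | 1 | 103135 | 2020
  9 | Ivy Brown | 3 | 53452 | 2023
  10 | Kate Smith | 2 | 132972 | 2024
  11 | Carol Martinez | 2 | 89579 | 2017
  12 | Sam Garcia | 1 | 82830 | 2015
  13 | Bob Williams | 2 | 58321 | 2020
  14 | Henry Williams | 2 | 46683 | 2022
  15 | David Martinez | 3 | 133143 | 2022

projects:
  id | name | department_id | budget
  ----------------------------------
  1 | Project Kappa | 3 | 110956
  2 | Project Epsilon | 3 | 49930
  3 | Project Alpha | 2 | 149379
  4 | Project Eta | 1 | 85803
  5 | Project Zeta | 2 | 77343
SELECT name, budget FROM projects WHERE budget < 75379

Execution result:
name | budget
Project Epsilon | 49930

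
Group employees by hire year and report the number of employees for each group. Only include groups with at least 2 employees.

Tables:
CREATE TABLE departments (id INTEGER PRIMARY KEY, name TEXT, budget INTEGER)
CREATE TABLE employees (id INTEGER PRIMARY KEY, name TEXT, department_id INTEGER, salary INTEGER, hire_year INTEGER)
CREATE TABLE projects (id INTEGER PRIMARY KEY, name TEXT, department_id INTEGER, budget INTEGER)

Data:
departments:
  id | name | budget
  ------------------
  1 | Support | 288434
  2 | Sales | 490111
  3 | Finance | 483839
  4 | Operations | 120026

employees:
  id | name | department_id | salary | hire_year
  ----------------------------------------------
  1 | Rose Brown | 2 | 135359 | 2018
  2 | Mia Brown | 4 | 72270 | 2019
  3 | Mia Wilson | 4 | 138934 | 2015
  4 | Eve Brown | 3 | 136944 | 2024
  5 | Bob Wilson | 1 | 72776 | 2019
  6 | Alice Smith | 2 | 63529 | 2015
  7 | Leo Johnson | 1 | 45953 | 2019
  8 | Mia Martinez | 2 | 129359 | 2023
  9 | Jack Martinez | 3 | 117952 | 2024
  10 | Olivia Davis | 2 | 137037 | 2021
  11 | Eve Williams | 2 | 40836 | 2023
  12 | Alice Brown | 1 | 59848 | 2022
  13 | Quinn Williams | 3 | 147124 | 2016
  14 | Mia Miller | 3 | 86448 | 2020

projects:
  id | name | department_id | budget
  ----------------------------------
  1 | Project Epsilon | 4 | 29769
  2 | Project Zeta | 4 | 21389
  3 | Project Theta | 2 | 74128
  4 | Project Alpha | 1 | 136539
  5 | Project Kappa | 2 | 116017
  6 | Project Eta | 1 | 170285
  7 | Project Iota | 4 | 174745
SELECT hire_year, COUNT(*) AS n FROM employees GROUP BY hire_year HAVING COUNT(*) >= 2

Execution result:
hire_year | n
2015 | 2
2019 | 3
2023 | 2
2024 | 2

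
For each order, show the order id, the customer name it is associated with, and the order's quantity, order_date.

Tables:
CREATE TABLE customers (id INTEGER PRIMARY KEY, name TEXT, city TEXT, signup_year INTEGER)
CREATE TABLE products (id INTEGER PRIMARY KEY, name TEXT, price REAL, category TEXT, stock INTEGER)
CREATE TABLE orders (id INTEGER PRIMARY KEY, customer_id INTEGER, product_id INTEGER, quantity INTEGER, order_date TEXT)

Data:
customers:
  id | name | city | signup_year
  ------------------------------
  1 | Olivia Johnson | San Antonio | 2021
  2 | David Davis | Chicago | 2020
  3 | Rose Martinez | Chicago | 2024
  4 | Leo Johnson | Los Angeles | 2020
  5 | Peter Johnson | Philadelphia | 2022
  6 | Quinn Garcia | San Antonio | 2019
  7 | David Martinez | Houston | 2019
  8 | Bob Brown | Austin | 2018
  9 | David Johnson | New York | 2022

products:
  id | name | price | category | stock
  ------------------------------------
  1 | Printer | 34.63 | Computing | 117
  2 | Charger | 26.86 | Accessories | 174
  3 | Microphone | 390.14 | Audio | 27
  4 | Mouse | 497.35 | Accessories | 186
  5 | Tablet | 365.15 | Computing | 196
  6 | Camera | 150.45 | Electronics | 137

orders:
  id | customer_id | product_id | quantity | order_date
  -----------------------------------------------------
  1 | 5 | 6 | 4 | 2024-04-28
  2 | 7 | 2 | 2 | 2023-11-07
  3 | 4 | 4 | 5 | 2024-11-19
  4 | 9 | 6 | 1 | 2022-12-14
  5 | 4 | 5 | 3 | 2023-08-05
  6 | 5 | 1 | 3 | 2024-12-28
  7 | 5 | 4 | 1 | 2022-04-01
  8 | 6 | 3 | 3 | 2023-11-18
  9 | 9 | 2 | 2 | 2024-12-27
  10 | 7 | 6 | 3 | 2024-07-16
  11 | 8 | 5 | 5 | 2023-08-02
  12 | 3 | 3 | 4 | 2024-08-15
SELECT c.id, p.name AS customer, c.quantity, c.order_date FROM orders c JOIN customers p ON c.customer_id = p.id

Execution result:
id | customer | quantity | order_date
1 | Peter Johnson | 4 | 2024-04-28
2 | David Martinez | 2 | 2023-11-07
3 | Leo Johnson | 5 | 2024-11-19
4 | David Johnson | 1 | 2022-12-14
5 | Leo Johnson | 3 | 2023-08-05
6 | Peter Johnson | 3 | 2024-12-28
7 | Peter Johnson | 1 | 2022-04-01
8 | Quinn Garcia | 3 | 2023-11-18
9 | David Johnson | 2 | 2024-12-27
10 | David Martinez | 3 | 2024-07-16
11 | Bob Brown | 5 | 2023-08-02
12 | Rose Martinez | 4 | 2024-08-15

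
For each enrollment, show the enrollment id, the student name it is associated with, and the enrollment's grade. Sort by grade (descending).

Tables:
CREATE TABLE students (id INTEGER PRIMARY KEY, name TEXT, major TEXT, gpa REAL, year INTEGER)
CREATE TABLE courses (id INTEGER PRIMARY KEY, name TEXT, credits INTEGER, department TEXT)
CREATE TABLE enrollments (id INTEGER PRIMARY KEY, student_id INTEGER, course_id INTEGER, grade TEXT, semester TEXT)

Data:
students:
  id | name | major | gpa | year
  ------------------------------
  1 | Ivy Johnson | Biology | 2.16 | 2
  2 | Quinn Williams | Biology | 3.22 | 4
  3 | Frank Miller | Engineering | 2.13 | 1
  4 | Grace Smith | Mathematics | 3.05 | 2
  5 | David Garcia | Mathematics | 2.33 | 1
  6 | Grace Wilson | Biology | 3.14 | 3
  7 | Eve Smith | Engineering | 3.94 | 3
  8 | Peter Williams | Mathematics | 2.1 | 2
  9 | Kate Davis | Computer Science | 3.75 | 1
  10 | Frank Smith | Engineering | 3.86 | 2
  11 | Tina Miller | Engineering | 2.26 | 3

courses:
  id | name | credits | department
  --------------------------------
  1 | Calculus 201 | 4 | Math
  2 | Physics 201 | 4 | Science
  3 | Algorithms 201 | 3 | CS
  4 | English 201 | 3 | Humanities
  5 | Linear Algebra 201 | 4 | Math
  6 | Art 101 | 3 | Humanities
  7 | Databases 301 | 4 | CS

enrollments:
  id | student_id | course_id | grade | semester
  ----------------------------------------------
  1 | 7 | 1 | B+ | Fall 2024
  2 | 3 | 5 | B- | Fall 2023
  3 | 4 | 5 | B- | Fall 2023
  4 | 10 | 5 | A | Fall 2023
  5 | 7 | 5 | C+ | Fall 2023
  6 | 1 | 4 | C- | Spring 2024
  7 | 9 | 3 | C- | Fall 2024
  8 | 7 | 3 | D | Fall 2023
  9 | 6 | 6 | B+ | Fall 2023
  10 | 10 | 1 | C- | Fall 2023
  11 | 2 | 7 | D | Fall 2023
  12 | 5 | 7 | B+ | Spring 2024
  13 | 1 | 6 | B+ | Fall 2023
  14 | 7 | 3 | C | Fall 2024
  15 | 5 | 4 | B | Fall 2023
SELECT c.id, p.name AS student, c.grade FROM enrollments c JOIN students p ON c.student_id = p.id ORDER BY c.grade DESC

Execution result:
id | student | grade
8 | Eve Smith | D
11 | Quinn Williams | D
6 | Ivy Johnson | C-
7 | Kate Davis | C-
10 | Frank Smith | C-
5 | Eve Smith | C+
14 | Eve Smith | C
2 | Frank Miller | B-
3 | Grace Smith | B-
1 | Eve Smith | B+
9 | Grace Wilson | B+
12 | David Garcia | B+
13 | Ivy Johnson | B+
15 | David Garcia | B
4 | Frank Smith | A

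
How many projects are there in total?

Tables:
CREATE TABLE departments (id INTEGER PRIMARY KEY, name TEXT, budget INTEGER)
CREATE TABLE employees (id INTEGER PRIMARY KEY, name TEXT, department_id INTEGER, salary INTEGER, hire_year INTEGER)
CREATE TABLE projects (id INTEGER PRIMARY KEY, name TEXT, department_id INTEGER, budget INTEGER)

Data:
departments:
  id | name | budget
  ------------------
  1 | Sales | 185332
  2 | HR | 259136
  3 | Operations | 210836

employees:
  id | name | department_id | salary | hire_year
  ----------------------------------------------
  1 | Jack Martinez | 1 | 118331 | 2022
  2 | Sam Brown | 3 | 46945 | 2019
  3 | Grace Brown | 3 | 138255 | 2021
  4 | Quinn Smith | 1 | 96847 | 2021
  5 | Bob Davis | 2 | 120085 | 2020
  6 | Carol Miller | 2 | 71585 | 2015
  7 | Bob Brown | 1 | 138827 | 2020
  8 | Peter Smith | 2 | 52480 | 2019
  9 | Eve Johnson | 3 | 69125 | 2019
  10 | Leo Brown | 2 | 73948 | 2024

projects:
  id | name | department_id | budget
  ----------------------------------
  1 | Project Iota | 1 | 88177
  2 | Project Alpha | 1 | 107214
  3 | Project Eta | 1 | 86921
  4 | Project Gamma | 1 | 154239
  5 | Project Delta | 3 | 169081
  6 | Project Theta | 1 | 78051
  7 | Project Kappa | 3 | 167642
SELECT COUNT(*) FROM projects

Execution result:
7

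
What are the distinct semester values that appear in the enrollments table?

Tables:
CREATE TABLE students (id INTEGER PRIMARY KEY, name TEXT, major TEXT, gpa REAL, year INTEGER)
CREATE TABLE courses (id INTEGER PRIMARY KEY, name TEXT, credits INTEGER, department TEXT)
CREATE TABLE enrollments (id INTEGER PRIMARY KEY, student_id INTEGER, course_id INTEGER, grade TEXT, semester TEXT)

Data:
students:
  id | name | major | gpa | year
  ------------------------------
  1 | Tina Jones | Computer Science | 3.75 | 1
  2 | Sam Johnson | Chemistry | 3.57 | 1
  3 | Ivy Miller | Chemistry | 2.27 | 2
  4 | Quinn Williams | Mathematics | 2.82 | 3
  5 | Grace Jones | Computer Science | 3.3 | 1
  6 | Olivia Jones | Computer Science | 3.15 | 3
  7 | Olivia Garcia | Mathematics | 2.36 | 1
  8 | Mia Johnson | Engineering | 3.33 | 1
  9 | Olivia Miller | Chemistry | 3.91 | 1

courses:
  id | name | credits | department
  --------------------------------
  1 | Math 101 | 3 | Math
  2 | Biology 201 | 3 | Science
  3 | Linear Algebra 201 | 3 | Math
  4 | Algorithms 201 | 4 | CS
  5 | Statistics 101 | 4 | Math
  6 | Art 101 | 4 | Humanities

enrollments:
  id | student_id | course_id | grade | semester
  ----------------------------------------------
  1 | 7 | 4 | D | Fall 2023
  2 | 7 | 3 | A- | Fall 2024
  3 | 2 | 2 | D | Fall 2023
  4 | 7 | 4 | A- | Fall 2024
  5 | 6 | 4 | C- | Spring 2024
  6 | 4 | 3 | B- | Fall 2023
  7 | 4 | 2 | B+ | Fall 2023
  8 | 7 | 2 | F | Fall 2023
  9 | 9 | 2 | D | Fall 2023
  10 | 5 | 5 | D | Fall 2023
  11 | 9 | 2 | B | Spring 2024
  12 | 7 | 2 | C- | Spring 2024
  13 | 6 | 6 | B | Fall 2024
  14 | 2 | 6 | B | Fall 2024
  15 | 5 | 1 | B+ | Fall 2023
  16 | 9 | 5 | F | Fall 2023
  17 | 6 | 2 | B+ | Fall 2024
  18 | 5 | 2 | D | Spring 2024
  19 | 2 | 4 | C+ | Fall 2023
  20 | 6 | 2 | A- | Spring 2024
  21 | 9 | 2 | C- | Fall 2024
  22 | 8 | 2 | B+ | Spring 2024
SELECT DISTINCT semester FROM enrollments

Execution result:
semester
Fall 2023
Fall 2024
Spring 2024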